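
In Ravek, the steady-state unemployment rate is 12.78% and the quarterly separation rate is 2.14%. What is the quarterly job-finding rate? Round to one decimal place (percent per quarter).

Job-finding rate ≈ 14.6% per quarter.

From u* = s/(s+f): f = s·(1−u)/u.
f = 2.14 × (1 − 0.1278) / 0.1278 = 1.8665 / 0.1278 ≈ 14.6% per quarter.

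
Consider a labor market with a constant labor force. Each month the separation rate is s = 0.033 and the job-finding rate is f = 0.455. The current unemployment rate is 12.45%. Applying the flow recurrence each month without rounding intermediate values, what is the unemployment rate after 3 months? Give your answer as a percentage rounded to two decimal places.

With a fixed labor force, u_{t+1} = u_t + s·(1−u_t) − f·u_t = u_t·(1−s−f) + s.
Here 1−s−f = 0.512 and s = 0.033.
u_1 = 0.124500 × 0.512 + 0.033 = 0.096744.
u_2 = 0.096744 × 0.512 + 0.033 = 0.082533.
u_3 = 0.082533 × 0.512 + 0.033 = 0.075257.

Unemployment rate after three months ≈ 7.53%.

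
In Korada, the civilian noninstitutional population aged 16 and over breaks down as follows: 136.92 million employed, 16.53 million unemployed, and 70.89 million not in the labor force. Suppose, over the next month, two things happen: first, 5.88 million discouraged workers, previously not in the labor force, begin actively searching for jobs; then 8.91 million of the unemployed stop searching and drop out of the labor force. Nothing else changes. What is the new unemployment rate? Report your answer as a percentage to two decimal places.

New unemployment rate ≈ 8.97%.

Initially, labor force = 136.92 + 16.53 = 153.45 million, so u = 16.53/153.45 = 10.77%.
After the first change, unemployed and labor force both rise by 5.88 → E = 136.92, U = 22.41, labor force = 159.33 million.
After the second change, unemployed and labor force both fall by 8.91 → E = 136.92, U = 13.50, labor force = 150.42 million.
New unemployment rate = 13.50 / 150.42 = 8.97%.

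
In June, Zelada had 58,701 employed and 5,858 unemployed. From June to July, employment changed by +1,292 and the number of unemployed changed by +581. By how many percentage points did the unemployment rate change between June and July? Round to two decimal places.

The unemployment rate changed by +0.62 percentage points.

June: labor force = 58,701 + 5,858 = 64,559; u = 5,858/64,559 = 9.07%.
July: labor force = 59,993 + 6,439 = 66,432; u = 6,439/66,432 = 9.69%.
Change = 9.69% − 9.07% = +0.62 pp.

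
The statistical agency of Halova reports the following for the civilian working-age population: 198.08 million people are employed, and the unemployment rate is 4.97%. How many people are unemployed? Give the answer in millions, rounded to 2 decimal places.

Let U be the number unemployed. The labor force is E + U, and U/(E+U) = 0.0497.
So U = 0.0497 × 198.08 / (1 − 0.0497) = 9.8446 / 0.9503 ≈ 10.36 million.

About 10.36 million are unemployed.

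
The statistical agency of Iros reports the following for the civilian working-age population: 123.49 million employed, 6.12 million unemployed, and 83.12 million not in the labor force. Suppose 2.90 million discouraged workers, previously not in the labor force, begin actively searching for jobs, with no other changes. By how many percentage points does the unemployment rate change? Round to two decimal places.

Initially, labor force = 123.49 + 6.12 = 129.61 million, so u = 6.12/129.61 = 4.72%.
After the change, unemployed and labor force both rise by 2.90 → E = 123.49, U = 9.02, labor force = 132.51 million.
New unemployment rate = 9.02 / 132.51 = 6.81%.
Change = 6.81% − 4.72% = +2.09 percentage points.

The unemployment rate changes by +2.09 percentage points.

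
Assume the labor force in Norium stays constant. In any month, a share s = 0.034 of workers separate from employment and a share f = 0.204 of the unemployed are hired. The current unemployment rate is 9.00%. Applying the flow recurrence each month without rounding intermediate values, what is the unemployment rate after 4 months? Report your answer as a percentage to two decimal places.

Unemployment rate after four months ≈ 12.50%.

With a fixed labor force, u_{t+1} = u_t + s·(1−u_t) − f·u_t = u_t·(1−s−f) + s.
Here 1−s−f = 0.762 and s = 0.034.
u_1 = 0.090000 × 0.762 + 0.034 = 0.102580.
u_2 = 0.102580 × 0.762 + 0.034 = 0.112166.
u_3 = 0.112166 × 0.762 + 0.034 = 0.119470.
u_4 = 0.119470 × 0.762 + 0.034 = 0.125036.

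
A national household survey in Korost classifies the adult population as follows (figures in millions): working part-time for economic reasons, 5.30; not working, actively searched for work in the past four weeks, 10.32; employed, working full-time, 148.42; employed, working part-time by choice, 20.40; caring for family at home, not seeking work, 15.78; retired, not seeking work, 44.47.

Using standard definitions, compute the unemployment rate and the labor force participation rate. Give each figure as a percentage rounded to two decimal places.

Unemployment rate ≈ 5.60%; labor force participation rate ≈ 75.38%.

Employed = 5.30 + 148.42 + 20.40 = 174.12 million (anyone who worked, including part-time for economic reasons, counts as employed).
Unemployed = 10.32 million.
Labor force = 174.12 + 10.32 = 184.44 million.
Not in labor force = 15.78 + 44.47 = 60.25 million (those not working and not actively searching are outside the labor force).
Civilian working-age population = 184.44 + 60.25 = 244.69 million.
Unemployment rate = 10.32 / 184.44 = 5.60%.
Labor force participation rate = 184.44 / 244.69 = 75.38%.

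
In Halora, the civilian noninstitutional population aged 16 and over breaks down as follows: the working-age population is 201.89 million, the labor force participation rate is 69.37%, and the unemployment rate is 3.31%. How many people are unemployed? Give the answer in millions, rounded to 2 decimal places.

About 4.64 million are unemployed.

Labor force = 0.6937 × 201.89 = 140.05 million.
Unemployed = 0.0331 × 140.05 ≈ 4.64 million.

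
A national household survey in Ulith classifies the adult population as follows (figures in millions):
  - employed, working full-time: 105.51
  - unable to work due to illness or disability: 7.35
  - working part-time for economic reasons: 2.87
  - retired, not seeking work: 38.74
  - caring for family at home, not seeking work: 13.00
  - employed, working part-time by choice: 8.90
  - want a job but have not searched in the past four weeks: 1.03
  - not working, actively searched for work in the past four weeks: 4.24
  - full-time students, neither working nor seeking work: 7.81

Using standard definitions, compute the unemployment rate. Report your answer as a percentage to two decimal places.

Employed = 105.51 + 2.87 + 8.90 = 117.28 million (anyone who worked, including part-time for economic reasons, counts as employed).
Unemployed = 4.24 million.
Labor force = 117.28 + 4.24 = 121.52 million.
Unemployment rate = 4.24 / 121.52 = 3.49%.

Unemployment rate ≈ 3.49%.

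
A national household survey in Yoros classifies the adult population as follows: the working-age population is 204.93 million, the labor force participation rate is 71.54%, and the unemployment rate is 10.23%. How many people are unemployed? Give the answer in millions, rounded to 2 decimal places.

Labor force = 0.7154 × 204.93 = 146.61 million.
Unemployed = 0.1023 × 146.61 ≈ 15.00 million.

About 15.00 million are unemployed.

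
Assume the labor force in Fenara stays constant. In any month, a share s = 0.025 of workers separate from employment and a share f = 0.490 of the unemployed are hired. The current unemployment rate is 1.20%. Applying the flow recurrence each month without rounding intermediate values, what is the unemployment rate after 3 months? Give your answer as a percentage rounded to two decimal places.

Unemployment rate after three months ≈ 4.44%.

With a fixed labor force, u_{t+1} = u_t + s·(1−u_t) − f·u_t = u_t·(1−s−f) + s.
Here 1−s−f = 0.485 and s = 0.025.
u_1 = 0.012000 × 0.485 + 0.025 = 0.030820.
u_2 = 0.030820 × 0.485 + 0.025 = 0.039948.
u_3 = 0.039948 × 0.485 + 0.025 = 0.044375.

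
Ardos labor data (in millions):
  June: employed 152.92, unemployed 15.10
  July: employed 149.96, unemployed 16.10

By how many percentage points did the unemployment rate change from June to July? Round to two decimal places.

June: labor force = 152.92 + 15.10 = 168.02; u = 15.10/168.02 = 8.99%.
July: labor force = 149.96 + 16.10 = 166.06; u = 16.10/166.06 = 9.70%.
Change = 9.70% − 8.99% = +0.71 pp.

The unemployment rate changed by +0.71 percentage points.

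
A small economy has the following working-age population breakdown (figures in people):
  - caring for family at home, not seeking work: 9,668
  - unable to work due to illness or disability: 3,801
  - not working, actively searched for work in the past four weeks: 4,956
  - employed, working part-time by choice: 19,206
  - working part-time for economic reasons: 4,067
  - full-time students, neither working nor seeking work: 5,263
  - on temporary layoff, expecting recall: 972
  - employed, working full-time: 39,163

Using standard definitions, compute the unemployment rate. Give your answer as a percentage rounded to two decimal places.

Employed = 19,206 + 4,067 + 39,163 = 62,436 (anyone who worked, including part-time for economic reasons, counts as employed).
Unemployed = 4,956 + 972 = 5,928 (jobless and actively searching, or on temporary layoff).
Labor force = 62,436 + 5,928 = 68,364.
Unemployment rate = 5,928 / 68,364 = 8.67%.

Unemployment rate ≈ 8.67%.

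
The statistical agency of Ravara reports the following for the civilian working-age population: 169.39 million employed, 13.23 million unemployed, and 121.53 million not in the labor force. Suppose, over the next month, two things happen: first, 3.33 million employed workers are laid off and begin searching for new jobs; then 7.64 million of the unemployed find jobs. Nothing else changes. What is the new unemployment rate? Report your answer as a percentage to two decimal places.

New unemployment rate ≈ 4.88%.

Initially, labor force = 169.39 + 13.23 = 182.62 million, so u = 13.23/182.62 = 7.24%.
After the first change, employed falls and unemployed rises by 3.33; labor force unchanged → E = 166.06, U = 16.56, labor force = 182.62 million.
After the second change, unemployed falls and employed rises by 7.64; labor force unchanged → E = 173.70, U = 8.92, labor force = 182.62 million.
New unemployment rate = 8.92 / 182.62 = 4.88%.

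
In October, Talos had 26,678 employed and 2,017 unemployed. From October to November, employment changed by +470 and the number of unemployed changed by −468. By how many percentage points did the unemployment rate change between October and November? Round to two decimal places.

October: labor force = 26,678 + 2,017 = 28,695; u = 2,017/28,695 = 7.03%.
November: labor force = 27,148 + 1,549 = 28,697; u = 1,549/28,697 = 5.40%.
Change = 5.40% − 7.03% = −1.63 pp.

The unemployment rate changed by −1.63 percentage points.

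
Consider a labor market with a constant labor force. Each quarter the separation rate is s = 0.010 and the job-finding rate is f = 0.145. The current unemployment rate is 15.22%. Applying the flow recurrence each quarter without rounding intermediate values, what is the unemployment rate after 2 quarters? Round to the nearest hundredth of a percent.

Unemployment rate after two quarters ≈ 12.71%.

With a fixed labor force, u_{t+1} = u_t + s·(1−u_t) − f·u_t = u_t·(1−s−f) + s.
Here 1−s−f = 0.845 and s = 0.010.
u_1 = 0.152200 × 0.845 + 0.010 = 0.138609.
u_2 = 0.138609 × 0.845 + 0.010 = 0.127125.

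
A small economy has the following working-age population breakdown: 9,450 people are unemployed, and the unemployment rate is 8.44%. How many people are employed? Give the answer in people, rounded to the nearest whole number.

Labor force = U / u = 9,450 / 0.0844 ≈ 111,967.
Employed = labor force − unemployed = 111,967 − 9,450 = 102,517.

About 102,517 are employed.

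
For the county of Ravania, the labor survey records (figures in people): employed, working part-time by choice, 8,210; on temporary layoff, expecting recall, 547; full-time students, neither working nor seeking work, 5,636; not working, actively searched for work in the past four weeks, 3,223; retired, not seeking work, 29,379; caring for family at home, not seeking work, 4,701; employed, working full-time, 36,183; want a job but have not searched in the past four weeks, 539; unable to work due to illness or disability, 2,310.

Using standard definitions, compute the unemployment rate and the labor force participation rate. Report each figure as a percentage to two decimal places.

Unemployment rate ≈ 7.83%; labor force participation rate ≈ 53.09%.

Employed = 8,210 + 36,183 = 44,393.
Unemployed = 547 + 3,223 = 3,770 (jobless and actively searching, or on temporary layoff).
Labor force = 44,393 + 3,770 = 48,163.
Not in labor force = 5,636 + 29,379 + 4,701 + 539 + 2,310 = 42,565 (those not working and not actively searching are outside the labor force — including those who want a job but have given up searching).
Civilian working-age population = 48,163 + 42,565 = 90,728.
Unemployment rate = 3,770 / 48,163 = 7.83%.
Labor force participation rate = 48,163 / 90,728 = 53.09%.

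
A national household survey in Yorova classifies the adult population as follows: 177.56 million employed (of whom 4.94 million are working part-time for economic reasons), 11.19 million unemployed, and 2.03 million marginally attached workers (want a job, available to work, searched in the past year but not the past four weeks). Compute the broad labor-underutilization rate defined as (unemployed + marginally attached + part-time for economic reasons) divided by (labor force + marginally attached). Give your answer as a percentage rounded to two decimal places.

Labor force = 177.56 + 11.19 = 188.75 million.
Numerator = 11.19 + 2.03 + 4.94 = 18.16 million.
Denominator = 188.75 + 2.03 = 190.78 million.
Broad rate = 18.16 / 190.78 = 9.52%.

Broad underutilization rate ≈ 9.52%.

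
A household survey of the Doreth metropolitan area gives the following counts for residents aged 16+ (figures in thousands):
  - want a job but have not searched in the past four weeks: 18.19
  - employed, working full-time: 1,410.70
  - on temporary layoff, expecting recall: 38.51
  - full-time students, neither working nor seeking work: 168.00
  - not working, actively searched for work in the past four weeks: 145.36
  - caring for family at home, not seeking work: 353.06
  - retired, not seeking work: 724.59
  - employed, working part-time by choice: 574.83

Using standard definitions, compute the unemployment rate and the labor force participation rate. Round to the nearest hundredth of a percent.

Employed = 1,410.70 + 574.83 = 1,985.53 thousand.
Unemployed = 38.51 + 145.36 = 183.87 thousand (jobless and actively searching, or on temporary layoff).
Labor force = 1,985.53 + 183.87 = 2,169.40 thousand.
Not in labor force = 18.19 + 168.00 + 353.06 + 724.59 = 1,263.84 thousand (those not working and not actively searching are outside the labor force — including those who want a job but have given up searching).
Civilian working-age population = 2,169.40 + 1,263.84 = 3,433.24 thousand.
Unemployment rate = 183.87 / 2,169.40 = 8.48%.
Labor force participation rate = 2,169.40 / 3,433.24 = 63.19%.

Unemployment rate ≈ 8.48%; labor force participation rate ≈ 63.19%.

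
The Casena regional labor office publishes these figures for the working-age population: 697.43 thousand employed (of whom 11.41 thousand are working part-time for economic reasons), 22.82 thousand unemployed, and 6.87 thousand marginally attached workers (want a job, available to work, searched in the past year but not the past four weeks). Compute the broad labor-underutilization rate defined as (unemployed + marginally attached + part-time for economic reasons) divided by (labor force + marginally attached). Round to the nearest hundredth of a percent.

Broad underutilization rate ≈ 5.65%.

Labor force = 697.43 + 22.82 = 720.25 thousand.
Numerator = 22.82 + 6.87 + 11.41 = 41.10 thousand.
Denominator = 720.25 + 6.87 = 727.12 thousand.
Broad rate = 41.10 / 727.12 = 5.65%.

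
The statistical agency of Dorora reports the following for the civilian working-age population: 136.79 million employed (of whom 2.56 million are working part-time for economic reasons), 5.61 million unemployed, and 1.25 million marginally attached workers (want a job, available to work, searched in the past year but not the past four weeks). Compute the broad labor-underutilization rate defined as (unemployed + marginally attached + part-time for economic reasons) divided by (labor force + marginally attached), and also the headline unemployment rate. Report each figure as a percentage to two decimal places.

Labor force = 136.79 + 5.61 = 142.40 million.
Numerator = 5.61 + 1.25 + 2.56 = 9.42 million.
Denominator = 142.40 + 1.25 = 143.65 million.
Broad rate = 9.42 / 143.65 = 6.56%.
Headline unemployment rate = 5.61 / 142.40 = 3.94%.

Broad underutilization rate ≈ 6.56%; headline unemployment rate ≈ 3.94%.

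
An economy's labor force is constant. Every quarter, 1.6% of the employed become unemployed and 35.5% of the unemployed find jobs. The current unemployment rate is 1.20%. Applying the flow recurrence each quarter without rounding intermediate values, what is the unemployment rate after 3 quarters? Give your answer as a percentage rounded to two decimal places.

With a fixed labor force, u_{t+1} = u_t + s·(1−u_t) − f·u_t = u_t·(1−s−f) + s.
Here 1−s−f = 0.629 and s = 0.016.
u_1 = 0.012000 × 0.629 + 0.016 = 0.023548.
u_2 = 0.023548 × 0.629 + 0.016 = 0.030812.
u_3 = 0.030812 × 0.629 + 0.016 = 0.035381.

Unemployment rate after three quarters ≈ 3.54%.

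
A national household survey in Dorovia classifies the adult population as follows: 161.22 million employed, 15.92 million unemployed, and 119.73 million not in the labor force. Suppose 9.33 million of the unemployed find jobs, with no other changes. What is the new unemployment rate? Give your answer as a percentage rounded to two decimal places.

Initially, labor force = 161.22 + 15.92 = 177.14 million, so u = 15.92/177.14 = 8.99%.
After the change, unemployed falls and employed rises by 9.33; labor force unchanged → E = 170.55, U = 6.59, labor force = 177.14 million.
New unemployment rate = 6.59 / 177.14 = 3.72%.

New unemployment rate ≈ 3.72%.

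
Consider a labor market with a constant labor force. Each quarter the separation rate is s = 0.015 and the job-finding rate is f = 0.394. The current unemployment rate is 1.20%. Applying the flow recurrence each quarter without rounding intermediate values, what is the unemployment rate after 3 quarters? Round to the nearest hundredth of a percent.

Unemployment rate after three quarters ≈ 3.16%.

With a fixed labor force, u_{t+1} = u_t + s·(1−u_t) − f·u_t = u_t·(1−s−f) + s.
Here 1−s−f = 0.591 and s = 0.015.
u_1 = 0.012000 × 0.591 + 0.015 = 0.022092.
u_2 = 0.022092 × 0.591 + 0.015 = 0.028056.
u_3 = 0.028056 × 0.591 + 0.015 = 0.031581.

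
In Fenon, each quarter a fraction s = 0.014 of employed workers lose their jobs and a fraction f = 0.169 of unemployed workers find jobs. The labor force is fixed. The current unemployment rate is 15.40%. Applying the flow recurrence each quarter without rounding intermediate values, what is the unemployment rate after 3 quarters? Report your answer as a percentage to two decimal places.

Unemployment rate after three quarters ≈ 11.88%.

With a fixed labor force, u_{t+1} = u_t + s·(1−u_t) − f·u_t = u_t·(1−s−f) + s.
Here 1−s−f = 0.817 and s = 0.014.
u_1 = 0.154000 × 0.817 + 0.014 = 0.139818.
u_2 = 0.139818 × 0.817 + 0.014 = 0.128231.
u_3 = 0.128231 × 0.817 + 0.014 = 0.118765.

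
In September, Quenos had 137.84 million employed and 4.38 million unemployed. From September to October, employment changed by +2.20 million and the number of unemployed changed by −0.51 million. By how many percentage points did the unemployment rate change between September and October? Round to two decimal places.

September: labor force = 137.84 + 4.38 = 142.22; u = 4.38/142.22 = 3.08%.
October: labor force = 140.04 + 3.87 = 143.91; u = 3.87/143.91 = 2.69%.
Change = 2.69% − 3.08% = −0.39 pp.

The unemployment rate changed by −0.39 percentage points.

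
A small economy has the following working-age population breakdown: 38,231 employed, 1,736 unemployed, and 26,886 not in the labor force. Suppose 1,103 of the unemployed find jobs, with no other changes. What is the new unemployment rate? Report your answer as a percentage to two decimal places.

Initially, labor force = 38,231 + 1,736 = 39,967, so u = 1,736/39,967 = 4.34%.
After the change, unemployed falls and employed rises by 1,103; labor force unchanged → E = 39,334, U = 633, labor force = 39,967.
New unemployment rate = 633 / 39,967 = 1.58%.

New unemployment rate ≈ 1.58%.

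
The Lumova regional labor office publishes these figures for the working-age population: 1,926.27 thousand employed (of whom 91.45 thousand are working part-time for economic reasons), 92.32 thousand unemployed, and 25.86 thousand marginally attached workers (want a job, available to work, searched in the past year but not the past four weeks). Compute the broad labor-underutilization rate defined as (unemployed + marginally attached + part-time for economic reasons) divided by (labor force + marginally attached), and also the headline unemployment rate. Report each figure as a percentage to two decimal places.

Broad underutilization rate ≈ 10.25%; headline unemployment rate ≈ 4.57%.

Labor force = 1,926.27 + 92.32 = 2,018.59 thousand.
Numerator = 92.32 + 25.86 + 91.45 = 209.63 thousand.
Denominator = 2,018.59 + 25.86 = 2,044.45 thousand.
Broad rate = 209.63 / 2,044.45 = 10.25%.
Headline unemployment rate = 92.32 / 2,018.59 = 4.57%.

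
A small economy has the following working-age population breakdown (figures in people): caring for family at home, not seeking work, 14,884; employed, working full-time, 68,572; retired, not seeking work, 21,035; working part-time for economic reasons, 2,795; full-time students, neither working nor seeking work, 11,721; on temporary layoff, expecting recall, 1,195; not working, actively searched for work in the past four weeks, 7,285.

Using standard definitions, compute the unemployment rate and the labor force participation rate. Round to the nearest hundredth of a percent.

Employed = 68,572 + 2,795 = 71,367 (anyone who worked, including part-time for economic reasons, counts as employed).
Unemployed = 1,195 + 7,285 = 8,480 (jobless and actively searching, or on temporary layoff).
Labor force = 71,367 + 8,480 = 79,847.
Not in labor force = 14,884 + 21,035 + 11,721 = 47,640 (those not working and not actively searching are outside the labor force).
Civilian working-age population = 79,847 + 47,640 = 127,487.
Unemployment rate = 8,480 / 79,847 = 10.62%.
Labor force participation rate = 79,847 / 127,487 = 62.63%.

Unemployment rate ≈ 10.62%; labor force participation rate ≈ 62.63%.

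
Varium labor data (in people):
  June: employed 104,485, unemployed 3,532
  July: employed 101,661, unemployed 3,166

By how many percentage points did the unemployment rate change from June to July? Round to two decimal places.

June: labor force = 104,485 + 3,532 = 108,017; u = 3,532/108,017 = 3.27%.
July: labor force = 101,661 + 3,166 = 104,827; u = 3,166/104,827 = 3.02%.
Change = 3.02% − 3.27% = −0.25 pp.

The unemployment rate changed by −0.25 percentage points.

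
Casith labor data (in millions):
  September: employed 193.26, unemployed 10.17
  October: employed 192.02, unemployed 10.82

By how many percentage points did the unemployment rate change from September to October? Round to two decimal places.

September: labor force = 193.26 + 10.17 = 203.43; u = 10.17/203.43 = 5.00%.
October: labor force = 192.02 + 10.82 = 202.84; u = 10.82/202.84 = 5.33%.
Change = 5.33% − 5.00% = +0.33 pp.

The unemployment rate changed by +0.33 percentage points.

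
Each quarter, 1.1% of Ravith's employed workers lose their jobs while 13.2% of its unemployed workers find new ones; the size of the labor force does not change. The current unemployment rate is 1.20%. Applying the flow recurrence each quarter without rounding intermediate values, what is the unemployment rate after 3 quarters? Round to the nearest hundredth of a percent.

With a fixed labor force, u_{t+1} = u_t + s·(1−u_t) − f·u_t = u_t·(1−s−f) + s.
Here 1−s−f = 0.857 and s = 0.011.
u_1 = 0.012000 × 0.857 + 0.011 = 0.021284.
u_2 = 0.021284 × 0.857 + 0.011 = 0.029240.
u_3 = 0.029240 × 0.857 + 0.011 = 0.036059.

Unemployment rate after three quarters ≈ 3.61%.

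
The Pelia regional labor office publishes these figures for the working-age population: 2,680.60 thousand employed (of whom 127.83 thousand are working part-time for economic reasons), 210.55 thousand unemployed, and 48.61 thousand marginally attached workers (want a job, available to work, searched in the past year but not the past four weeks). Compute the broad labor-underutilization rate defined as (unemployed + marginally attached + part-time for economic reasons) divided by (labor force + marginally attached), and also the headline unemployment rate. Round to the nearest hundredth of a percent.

Labor force = 2,680.60 + 210.55 = 2,891.15 thousand.
Numerator = 210.55 + 48.61 + 127.83 = 386.99 thousand.
Denominator = 2,891.15 + 48.61 = 2,939.76 thousand.
Broad rate = 386.99 / 2,939.76 = 13.16%.
Headline unemployment rate = 210.55 / 2,891.15 = 7.28%.

Broad underutilization rate ≈ 13.16%; headline unemployment rate ≈ 7.28%.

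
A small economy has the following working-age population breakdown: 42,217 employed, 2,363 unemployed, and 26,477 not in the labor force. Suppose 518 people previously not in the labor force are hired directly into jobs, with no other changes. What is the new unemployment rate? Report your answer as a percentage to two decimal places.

Initially, labor force = 42,217 + 2,363 = 44,580, so u = 2,363/44,580 = 5.30%.
After the change, employed and labor force both rise by 518; unemployed unchanged → E = 42,735, U = 2,363, labor force = 45,098.
New unemployment rate = 2,363 / 45,098 = 5.24%.

New unemployment rate ≈ 5.24%.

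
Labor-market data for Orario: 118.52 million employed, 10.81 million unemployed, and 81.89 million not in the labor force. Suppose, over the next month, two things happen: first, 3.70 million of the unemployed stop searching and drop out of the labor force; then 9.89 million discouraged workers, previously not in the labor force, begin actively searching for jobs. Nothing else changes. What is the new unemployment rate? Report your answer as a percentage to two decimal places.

Initially, labor force = 118.52 + 10.81 = 129.33 million, so u = 10.81/129.33 = 8.36%.
After the first change, unemployed and labor force both fall by 3.70 → E = 118.52, U = 7.11, labor force = 125.63 million.
After the second change, unemployed and labor force both rise by 9.89 → E = 118.52, U = 17.00, labor force = 135.52 million.
New unemployment rate = 17.00 / 135.52 = 12.54%.

New unemployment rate ≈ 12.54%.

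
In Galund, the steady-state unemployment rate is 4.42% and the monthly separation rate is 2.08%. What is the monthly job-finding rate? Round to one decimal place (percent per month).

Job-finding rate ≈ 45.0% per month.

From u* = s/(s+f): f = s·(1−u)/u.
f = 2.08 × (1 − 0.0442) / 0.0442 = 1.9881 / 0.0442 ≈ 45.0% per month.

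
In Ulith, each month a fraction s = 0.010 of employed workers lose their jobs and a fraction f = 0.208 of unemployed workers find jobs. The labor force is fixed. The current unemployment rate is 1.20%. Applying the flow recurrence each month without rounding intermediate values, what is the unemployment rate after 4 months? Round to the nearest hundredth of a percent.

Unemployment rate after four months ≈ 3.32%.

With a fixed labor force, u_{t+1} = u_t + s·(1−u_t) − f·u_t = u_t·(1−s−f) + s.
Here 1−s−f = 0.782 and s = 0.010.
u_1 = 0.012000 × 0.782 + 0.010 = 0.019384.
u_2 = 0.019384 × 0.782 + 0.010 = 0.025158.
u_3 = 0.025158 × 0.782 + 0.010 = 0.029674.
u_4 = 0.029674 × 0.782 + 0.010 = 0.033205.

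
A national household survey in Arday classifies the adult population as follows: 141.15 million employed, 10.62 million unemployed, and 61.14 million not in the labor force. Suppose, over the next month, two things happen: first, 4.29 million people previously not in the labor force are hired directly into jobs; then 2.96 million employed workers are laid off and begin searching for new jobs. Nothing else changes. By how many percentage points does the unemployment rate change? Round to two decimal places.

Initially, labor force = 141.15 + 10.62 = 151.77 million, so u = 10.62/151.77 = 7.00%.
After the first change, employed and labor force both rise by 4.29; unemployed unchanged → E = 145.44, U = 10.62, labor force = 156.06 million.
After the second change, employed falls and unemployed rises by 2.96; labor force unchanged → E = 142.48, U = 13.58, labor force = 156.06 million.
New unemployment rate = 13.58 / 156.06 = 8.70%.
Change = 8.70% − 7.00% = +1.70 percentage points.

The unemployment rate changes by +1.70 percentage points.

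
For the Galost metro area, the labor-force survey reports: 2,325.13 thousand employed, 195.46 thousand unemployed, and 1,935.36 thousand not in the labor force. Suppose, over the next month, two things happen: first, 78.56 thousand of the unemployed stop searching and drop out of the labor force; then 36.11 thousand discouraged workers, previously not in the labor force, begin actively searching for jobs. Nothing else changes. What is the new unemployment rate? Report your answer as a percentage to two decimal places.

New unemployment rate ≈ 6.17%.

Initially, labor force = 2,325.13 + 195.46 = 2,520.59 thousand, so u = 195.46/2,520.59 = 7.75%.
After the first change, unemployed and labor force both fall by 78.56 → E = 2,325.13, U = 116.90, labor force = 2,442.03 thousand.
After the second change, unemployed and labor force both rise by 36.11 → E = 2,325.13, U = 153.01, labor force = 2,478.14 thousand.
New unemployment rate = 153.01 / 2,478.14 = 6.17%.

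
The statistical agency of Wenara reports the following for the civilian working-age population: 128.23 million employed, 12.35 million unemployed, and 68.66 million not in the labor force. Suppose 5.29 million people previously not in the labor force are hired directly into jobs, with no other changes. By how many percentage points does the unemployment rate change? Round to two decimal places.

The unemployment rate changes by −0.32 percentage points.

Initially, labor force = 128.23 + 12.35 = 140.58 million, so u = 12.35/140.58 = 8.79%.
After the change, employed and labor force both rise by 5.29; unemployed unchanged → E = 133.52, U = 12.35, labor force = 145.87 million.
New unemployment rate = 12.35 / 145.87 = 8.47%.
Change = 8.47% − 8.79% = −0.32 percentage points.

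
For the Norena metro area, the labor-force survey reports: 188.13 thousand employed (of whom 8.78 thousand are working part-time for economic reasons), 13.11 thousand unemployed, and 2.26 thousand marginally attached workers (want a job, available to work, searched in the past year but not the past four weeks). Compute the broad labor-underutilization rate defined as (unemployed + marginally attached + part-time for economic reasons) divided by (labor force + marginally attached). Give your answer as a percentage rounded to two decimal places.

Broad underutilization rate ≈ 11.87%.

Labor force = 188.13 + 13.11 = 201.24 thousand.
Numerator = 13.11 + 2.26 + 8.78 = 24.15 thousand.
Denominator = 201.24 + 2.26 = 203.50 thousand.
Broad rate = 24.15 / 203.50 = 11.87%.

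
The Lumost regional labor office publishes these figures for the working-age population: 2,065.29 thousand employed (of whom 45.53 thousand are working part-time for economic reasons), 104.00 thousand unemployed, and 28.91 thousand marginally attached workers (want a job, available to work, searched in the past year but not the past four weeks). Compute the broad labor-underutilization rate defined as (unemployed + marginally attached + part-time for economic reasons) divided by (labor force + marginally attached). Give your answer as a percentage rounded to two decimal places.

Labor force = 2,065.29 + 104.00 = 2,169.29 thousand.
Numerator = 104.00 + 28.91 + 45.53 = 178.44 thousand.
Denominator = 2,169.29 + 28.91 = 2,198.20 thousand.
Broad rate = 178.44 / 2,198.20 = 8.12%.

Broad underutilization rate ≈ 8.12%.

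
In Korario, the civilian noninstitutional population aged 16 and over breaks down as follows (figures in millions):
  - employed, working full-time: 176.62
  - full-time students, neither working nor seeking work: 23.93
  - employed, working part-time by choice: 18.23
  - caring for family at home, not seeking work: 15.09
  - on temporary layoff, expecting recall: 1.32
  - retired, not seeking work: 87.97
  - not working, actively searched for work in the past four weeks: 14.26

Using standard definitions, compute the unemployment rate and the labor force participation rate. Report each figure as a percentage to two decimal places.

Unemployment rate ≈ 7.40%; labor force participation rate ≈ 62.36%.

Employed = 176.62 + 18.23 = 194.85 million.
Unemployed = 1.32 + 14.26 = 15.58 million (jobless and actively searching, or on temporary layoff).
Labor force = 194.85 + 15.58 = 210.43 million.
Not in labor force = 23.93 + 15.09 + 87.97 = 126.99 million (those not working and not actively searching are outside the labor force).
Civilian working-age population = 210.43 + 126.99 = 337.42 million.
Unemployment rate = 15.58 / 210.43 = 7.40%.
Labor force participation rate = 210.43 / 337.42 = 62.36%.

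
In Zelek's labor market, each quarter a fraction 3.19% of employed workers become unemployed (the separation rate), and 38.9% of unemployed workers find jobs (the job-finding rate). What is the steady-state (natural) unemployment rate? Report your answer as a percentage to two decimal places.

Steady-state unemployment rate ≈ 7.58%.

At steady state the flows balance: s·E = f·U, so U/(E+U) = s/(s+f).
u* = 3.19 / (3.19 + 38.9) = 3.19 / 42.09 = 7.58%.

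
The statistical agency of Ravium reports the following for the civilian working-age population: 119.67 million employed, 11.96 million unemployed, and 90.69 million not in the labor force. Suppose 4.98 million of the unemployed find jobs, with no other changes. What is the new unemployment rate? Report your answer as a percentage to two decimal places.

New unemployment rate ≈ 5.30%.

Initially, labor force = 119.67 + 11.96 = 131.63 million, so u = 11.96/131.63 = 9.09%.
After the change, unemployed falls and employed rises by 4.98; labor force unchanged → E = 124.65, U = 6.98, labor force = 131.63 million.
New unemployment rate = 6.98 / 131.63 = 5.30%.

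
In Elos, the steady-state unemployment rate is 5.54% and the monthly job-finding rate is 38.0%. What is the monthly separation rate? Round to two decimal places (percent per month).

From u* = s/(s+f): s = u·f/(1−u).
s = 0.0554 × 38.0 / (1 − 0.0554) = 2.1052 / 0.9446 ≈ 2.23% per month.

Separation rate ≈ 2.23% per month.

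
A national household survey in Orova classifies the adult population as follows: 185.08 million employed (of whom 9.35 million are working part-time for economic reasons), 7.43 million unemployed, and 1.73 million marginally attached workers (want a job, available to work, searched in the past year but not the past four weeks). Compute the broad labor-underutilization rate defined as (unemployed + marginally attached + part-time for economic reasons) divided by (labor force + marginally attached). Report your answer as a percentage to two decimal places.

Labor force = 185.08 + 7.43 = 192.51 million.
Numerator = 7.43 + 1.73 + 9.35 = 18.51 million.
Denominator = 192.51 + 1.73 = 194.24 million.
Broad rate = 18.51 / 194.24 = 9.53%.

Broad underutilization rate ≈ 9.53%.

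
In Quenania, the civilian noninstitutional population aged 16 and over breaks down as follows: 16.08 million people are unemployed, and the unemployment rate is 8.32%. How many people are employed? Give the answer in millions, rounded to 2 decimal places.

About 177.19 million are employed.

Labor force = U / u = 16.08 / 0.0832 ≈ 193.27 million.
Employed = labor force − unemployed = 193.27 − 16.08 = 177.19 million.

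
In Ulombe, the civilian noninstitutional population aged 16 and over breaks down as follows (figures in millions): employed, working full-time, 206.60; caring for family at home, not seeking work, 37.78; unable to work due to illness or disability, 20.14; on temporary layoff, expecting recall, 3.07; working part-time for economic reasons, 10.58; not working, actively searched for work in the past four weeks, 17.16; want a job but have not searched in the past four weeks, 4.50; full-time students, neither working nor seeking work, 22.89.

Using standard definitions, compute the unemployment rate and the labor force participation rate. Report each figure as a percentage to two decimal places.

Unemployment rate ≈ 8.52%; labor force participation rate ≈ 73.57%.

Employed = 206.60 + 10.58 = 217.18 million (anyone who worked, including part-time for economic reasons, counts as employed).
Unemployed = 3.07 + 17.16 = 20.23 million (jobless and actively searching, or on temporary layoff).
Labor force = 217.18 + 20.23 = 237.41 million.
Not in labor force = 37.78 + 20.14 + 4.50 + 22.89 = 85.31 million (those not working and not actively searching are outside the labor force — including those who want a job but have given up searching).
Civilian working-age population = 237.41 + 85.31 = 322.72 million.
Unemployment rate = 20.23 / 237.41 = 8.52%.
Labor force participation rate = 237.41 / 322.72 = 73.57%.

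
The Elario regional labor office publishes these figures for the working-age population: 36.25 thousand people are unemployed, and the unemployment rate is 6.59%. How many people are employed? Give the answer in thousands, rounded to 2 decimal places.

About 513.83 thousand are employed.

Labor force = U / u = 36.25 / 0.0659 ≈ 550.08 thousand.
Employed = labor force − unemployed = 550.08 − 36.25 = 513.83 thousand.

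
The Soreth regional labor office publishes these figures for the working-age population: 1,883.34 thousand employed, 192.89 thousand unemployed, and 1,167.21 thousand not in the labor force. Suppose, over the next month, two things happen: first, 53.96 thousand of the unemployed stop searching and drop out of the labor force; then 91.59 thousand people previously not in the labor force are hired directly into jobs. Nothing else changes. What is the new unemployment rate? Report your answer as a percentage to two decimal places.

New unemployment rate ≈ 6.57%.

Initially, labor force = 1,883.34 + 192.89 = 2,076.23 thousand, so u = 192.89/2,076.23 = 9.29%.
After the first change, unemployed and labor force both fall by 53.96 → E = 1,883.34, U = 138.93, labor force = 2,022.27 thousand.
After the second change, employed and labor force both rise by 91.59; unemployed unchanged → E = 1,974.93, U = 138.93, labor force = 2,113.86 thousand.
New unemployment rate = 138.93 / 2,113.86 = 6.57%.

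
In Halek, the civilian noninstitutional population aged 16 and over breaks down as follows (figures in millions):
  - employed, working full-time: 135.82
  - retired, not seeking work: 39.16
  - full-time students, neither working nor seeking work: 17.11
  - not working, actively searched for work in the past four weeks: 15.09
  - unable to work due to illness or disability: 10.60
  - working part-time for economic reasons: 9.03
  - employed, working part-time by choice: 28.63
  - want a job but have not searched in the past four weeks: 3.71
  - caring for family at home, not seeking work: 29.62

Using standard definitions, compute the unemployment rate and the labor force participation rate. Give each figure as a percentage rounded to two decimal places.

Unemployment rate ≈ 8.00%; labor force participation rate ≈ 65.30%.

Employed = 135.82 + 9.03 + 28.63 = 173.48 million (anyone who worked, including part-time for economic reasons, counts as employed).
Unemployed = 15.09 million.
Labor force = 173.48 + 15.09 = 188.57 million.
Not in labor force = 39.16 + 17.11 + 10.60 + 3.71 + 29.62 = 100.20 million (those not working and not actively searching are outside the labor force — including those who want a job but have given up searching).
Civilian working-age population = 188.57 + 100.20 = 288.77 million.
Unemployment rate = 15.09 / 188.57 = 8.00%.
Labor force participation rate = 188.57 / 288.77 = 65.30%.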